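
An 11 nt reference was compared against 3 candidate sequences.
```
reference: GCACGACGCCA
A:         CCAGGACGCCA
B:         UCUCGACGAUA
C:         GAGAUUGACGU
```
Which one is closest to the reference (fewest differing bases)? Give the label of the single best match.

A

Hamming distances to reference — A: 2; B: 4; C: 9.
Smallest is A with 2 mismatches.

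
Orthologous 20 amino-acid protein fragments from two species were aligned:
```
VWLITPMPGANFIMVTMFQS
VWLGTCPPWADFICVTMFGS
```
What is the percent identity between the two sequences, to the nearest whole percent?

65%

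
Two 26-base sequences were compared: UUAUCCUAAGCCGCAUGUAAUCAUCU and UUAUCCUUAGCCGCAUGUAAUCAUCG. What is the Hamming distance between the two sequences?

2

Comparing position by position, 2 sites differ: 8 (A/U), 26 (U/G).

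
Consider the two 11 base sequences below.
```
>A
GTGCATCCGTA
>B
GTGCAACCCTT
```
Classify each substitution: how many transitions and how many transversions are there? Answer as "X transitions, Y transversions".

0 transitions, 3 transversions

Mismatches (1-based):
base 6: T→A (pyrimidine→purine, transversion)
base 9: G→C (purine→pyrimidine, transversion)
base 11: A→T (purine→pyrimidine, transversion)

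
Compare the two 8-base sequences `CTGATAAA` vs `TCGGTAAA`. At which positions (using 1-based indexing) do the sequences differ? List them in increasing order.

Scanning 1-based: 1: C/T; 2: T/C; 4: A/G.

1, 2, 4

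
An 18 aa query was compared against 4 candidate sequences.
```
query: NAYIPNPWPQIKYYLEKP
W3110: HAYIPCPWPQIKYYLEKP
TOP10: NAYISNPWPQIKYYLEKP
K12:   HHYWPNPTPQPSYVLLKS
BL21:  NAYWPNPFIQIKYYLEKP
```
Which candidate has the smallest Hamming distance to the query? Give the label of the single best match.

TOP10

Hamming distances to query — W3110: 2; TOP10: 1; K12: 9; BL21: 3.
Smallest is TOP10 with 1 mismatch.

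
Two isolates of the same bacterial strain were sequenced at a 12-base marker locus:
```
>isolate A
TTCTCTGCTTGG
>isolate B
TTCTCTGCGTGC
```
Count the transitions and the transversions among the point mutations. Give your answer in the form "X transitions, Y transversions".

0 transitions, 2 transversions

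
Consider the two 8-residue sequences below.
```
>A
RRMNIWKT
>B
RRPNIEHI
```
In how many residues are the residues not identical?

4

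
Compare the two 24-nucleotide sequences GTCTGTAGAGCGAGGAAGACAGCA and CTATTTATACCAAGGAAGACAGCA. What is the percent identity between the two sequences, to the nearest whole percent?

75%

6 positions differ (1, 3, 5, 8, 10, 12), so 18 of 24 match: 18/24 = 75%.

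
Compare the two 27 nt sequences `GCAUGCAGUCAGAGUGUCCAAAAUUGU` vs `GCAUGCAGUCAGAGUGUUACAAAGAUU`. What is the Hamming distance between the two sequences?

6

The sequences differ at positions 18, 19, 20, 24, 25, 26 (1-based) — 6 in total.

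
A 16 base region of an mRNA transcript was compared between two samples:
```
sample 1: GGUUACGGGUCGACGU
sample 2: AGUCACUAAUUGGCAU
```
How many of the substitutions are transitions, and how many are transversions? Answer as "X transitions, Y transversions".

7 transitions, 1 transversion

Mismatches (1-based):
position 1: G→A (purine→purine, transition)
position 4: U→C (pyrimidine→pyrimidine, transition)
position 7: G→U (purine→pyrimidine, transversion)
position 8: G→A (purine→purine, transition)
position 9: G→A (purine→purine, transition)
position 11: C→U (pyrimidine→pyrimidine, transition)
position 13: A→G (purine→purine, transition)
position 15: G→A (purine→purine, transition)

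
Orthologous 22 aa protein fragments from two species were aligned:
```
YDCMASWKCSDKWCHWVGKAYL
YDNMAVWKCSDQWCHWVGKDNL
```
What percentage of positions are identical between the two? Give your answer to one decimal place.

5 positions differ (3, 6, 12, 20, 21), so 17 of 22 match: 17/22 = 77.27%.

77.3%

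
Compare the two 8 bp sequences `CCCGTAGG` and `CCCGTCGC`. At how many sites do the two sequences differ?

Mismatches (1-based): site 6: A→C; site 8: G→C.

2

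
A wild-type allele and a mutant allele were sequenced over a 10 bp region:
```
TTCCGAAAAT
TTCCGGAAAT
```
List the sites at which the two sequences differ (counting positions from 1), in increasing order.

6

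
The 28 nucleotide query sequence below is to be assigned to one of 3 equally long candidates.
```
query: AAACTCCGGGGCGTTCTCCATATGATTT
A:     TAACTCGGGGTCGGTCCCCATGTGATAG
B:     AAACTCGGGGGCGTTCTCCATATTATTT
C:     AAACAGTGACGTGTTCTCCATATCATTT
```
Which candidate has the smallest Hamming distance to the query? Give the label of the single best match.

Hamming distances to query — A: 8; B: 2; C: 7.
Smallest is B with 2 mismatches.

B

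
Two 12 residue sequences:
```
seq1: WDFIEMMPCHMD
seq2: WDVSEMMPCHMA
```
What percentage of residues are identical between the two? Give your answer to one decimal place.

75.0%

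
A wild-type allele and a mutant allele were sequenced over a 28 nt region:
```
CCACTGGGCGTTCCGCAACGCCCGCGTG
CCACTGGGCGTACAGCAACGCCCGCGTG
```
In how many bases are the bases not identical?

The sequences differ at bases 12, 14 (1-based) — 2 in total.

2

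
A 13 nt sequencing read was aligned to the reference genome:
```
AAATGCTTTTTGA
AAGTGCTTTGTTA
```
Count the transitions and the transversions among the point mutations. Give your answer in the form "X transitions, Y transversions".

Transitions (purine↔purine or pyrimidine↔pyrimidine): 3 A→G.
Transversions (purine↔pyrimidine): 10 T→G, 12 G→T.

1 transition, 2 transversions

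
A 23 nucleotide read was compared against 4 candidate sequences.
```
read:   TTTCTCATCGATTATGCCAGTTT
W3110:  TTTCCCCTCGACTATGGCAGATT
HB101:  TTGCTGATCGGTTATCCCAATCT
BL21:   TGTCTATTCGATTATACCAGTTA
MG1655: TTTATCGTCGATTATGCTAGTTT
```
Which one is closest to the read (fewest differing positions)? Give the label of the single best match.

Hamming distances to read — W3110: 5; HB101: 6; BL21: 5; MG1655: 3.
Smallest is MG1655 with 3 mismatches.

MG1655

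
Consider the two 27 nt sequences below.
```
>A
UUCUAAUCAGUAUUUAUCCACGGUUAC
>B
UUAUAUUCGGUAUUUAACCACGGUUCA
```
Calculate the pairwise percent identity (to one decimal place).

77.8%

Mismatches at positions 3, 6, 9, 17, 26, 27 (1-based): 6 of 27.
Identical positions: 21/27 = 77.78% → 77.8%.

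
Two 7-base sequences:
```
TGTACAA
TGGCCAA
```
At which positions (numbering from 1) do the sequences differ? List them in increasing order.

Differences at position 3 (T→G), position 4 (A→C).

3, 4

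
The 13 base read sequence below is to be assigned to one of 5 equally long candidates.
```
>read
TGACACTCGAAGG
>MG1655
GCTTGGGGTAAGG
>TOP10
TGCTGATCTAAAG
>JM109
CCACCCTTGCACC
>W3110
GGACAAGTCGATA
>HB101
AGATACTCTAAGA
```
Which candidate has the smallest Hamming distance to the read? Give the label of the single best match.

MG1655 differs at 9 bases; TOP10 differs at 6 bases; JM109 differs at 7 bases; W3110 differs at 8 bases; HB101 differs at 4 bases. The closest is HB101.

HB101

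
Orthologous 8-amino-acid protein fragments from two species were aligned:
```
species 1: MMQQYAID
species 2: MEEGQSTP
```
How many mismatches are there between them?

7

Comparing position by position, 7 positions differ: 2 (M/E), 3 (Q/E), 4 (Q/G), 5 (Y/Q), 6 (A/S), 7 (I/T), 8 (D/P).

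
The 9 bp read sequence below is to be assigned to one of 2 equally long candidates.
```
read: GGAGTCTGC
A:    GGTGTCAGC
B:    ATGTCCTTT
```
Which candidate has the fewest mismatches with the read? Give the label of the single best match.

A

A differs at 2 bases; B differs at 7 bases. The closest is A.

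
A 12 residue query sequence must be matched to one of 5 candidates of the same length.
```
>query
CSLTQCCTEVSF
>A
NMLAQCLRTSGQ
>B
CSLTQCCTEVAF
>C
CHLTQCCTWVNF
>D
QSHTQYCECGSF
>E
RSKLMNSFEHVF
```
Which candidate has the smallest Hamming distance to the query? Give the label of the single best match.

Hamming distances to query — A: 9; B: 1; C: 3; D: 6; E: 9.
Smallest is B with 1 mismatch.

B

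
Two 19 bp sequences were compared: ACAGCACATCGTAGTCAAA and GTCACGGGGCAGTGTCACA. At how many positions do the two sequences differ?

Comparing position by position, 12 positions differ: 1 (A/G), 2 (C/T), 3 (A/C), 4 (G/A), 6 (A/G), 7 (C/G), 8 (A/G), 9 (T/G), 11 (G/A), 12 (T/G), 13 (A/T), 18 (A/C).

12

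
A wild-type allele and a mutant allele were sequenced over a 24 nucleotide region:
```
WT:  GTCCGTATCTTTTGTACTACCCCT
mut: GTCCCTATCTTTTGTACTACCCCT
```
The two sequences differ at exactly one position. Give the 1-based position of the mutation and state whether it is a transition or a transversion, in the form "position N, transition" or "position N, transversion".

The sequences differ only at position 5: G→C (purine→pyrimidine), a transversion.

position 5, transversion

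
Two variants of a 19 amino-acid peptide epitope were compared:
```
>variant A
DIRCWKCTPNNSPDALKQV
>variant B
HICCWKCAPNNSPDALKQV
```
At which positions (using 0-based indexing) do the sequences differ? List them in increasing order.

Scanning 0-based: 0: D/H; 2: R/C; 7: T/A.

0, 2, 7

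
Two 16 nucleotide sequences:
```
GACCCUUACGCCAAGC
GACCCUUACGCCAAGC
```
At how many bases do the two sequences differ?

0

No positions differ; the sequences are identical.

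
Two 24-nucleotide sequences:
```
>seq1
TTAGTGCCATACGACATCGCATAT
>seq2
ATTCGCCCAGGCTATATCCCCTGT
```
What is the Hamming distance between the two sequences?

12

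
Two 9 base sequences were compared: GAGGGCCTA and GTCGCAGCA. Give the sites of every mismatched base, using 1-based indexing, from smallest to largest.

2, 3, 5, 6, 7, 8

Scanning 1-based: 2: A/T; 3: G/C; 5: G/C; 6: C/A; 7: C/G; 8: T/C.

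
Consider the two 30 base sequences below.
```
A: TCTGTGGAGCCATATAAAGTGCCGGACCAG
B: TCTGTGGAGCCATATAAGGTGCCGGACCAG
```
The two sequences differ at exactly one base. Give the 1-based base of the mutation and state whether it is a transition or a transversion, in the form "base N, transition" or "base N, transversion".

base 18, transition

The sequences differ only at base 18: A→G (purine→purine), a transition.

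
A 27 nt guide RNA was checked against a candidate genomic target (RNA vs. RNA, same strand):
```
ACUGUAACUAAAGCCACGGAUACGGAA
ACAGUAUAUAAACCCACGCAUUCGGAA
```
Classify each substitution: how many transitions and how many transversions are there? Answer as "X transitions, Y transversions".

0 transitions, 6 transversions

Transitions (purine↔purine or pyrimidine↔pyrimidine): none.
Transversions (purine↔pyrimidine): 3 U→A, 7 A→U, 8 C→A, 13 G→C, 19 G→C, 22 A→U.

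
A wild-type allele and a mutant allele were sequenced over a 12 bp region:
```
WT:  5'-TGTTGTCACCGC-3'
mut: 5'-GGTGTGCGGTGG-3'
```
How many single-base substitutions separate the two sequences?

8

The sequences differ at bases 1, 4, 5, 6, 8, 9, 10, 12 (1-based) — 8 in total.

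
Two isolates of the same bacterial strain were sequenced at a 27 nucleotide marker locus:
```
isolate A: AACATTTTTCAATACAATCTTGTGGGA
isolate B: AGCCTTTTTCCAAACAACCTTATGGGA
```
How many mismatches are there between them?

6

Mismatches (1-based): site 2: A→G; site 4: A→C; site 11: A→C; site 13: T→A; site 18: T→C; site 22: G→A.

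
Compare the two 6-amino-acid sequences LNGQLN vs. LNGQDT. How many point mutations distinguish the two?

The sequences differ at residues 5, 6 (1-based) — 2 in total.

2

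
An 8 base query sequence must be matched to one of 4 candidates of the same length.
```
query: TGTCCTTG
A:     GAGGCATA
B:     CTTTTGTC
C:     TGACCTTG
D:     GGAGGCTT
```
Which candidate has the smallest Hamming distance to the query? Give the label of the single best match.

C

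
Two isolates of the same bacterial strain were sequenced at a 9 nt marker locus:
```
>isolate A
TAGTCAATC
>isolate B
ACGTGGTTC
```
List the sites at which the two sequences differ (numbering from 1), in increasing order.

1, 2, 5, 6, 7

Differences at site 1 (T→A), site 2 (A→C), site 5 (C→G), site 6 (A→G), site 7 (A→T).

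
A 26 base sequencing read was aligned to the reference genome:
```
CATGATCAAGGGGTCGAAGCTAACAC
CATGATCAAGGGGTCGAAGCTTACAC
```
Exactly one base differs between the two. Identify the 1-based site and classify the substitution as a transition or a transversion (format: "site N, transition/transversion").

site 22, transversion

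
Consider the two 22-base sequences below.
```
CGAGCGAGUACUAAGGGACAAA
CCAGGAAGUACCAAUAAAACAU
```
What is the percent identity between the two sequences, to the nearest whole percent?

55%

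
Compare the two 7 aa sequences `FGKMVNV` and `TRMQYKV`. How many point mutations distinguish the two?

6

Comparing position by position, 6 residues differ: 1 (F/T), 2 (G/R), 3 (K/M), 4 (M/Q), 5 (V/Y), 6 (N/K).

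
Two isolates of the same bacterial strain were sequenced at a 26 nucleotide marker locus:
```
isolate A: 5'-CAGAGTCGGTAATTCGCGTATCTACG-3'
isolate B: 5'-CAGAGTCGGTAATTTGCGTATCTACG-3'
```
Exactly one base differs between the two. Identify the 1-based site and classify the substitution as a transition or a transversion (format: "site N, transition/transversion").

site 15, transition

Site 15 changes C→T. C is a pyrimidine and T is a pyrimidine, so this is a transition.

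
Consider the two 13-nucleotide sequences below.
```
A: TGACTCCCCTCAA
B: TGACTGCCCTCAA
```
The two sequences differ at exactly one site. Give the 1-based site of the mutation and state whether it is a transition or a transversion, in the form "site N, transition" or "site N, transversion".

Site 6 changes C→G. C is a pyrimidine and G is a purine, so this is a transversion.

site 6, transversion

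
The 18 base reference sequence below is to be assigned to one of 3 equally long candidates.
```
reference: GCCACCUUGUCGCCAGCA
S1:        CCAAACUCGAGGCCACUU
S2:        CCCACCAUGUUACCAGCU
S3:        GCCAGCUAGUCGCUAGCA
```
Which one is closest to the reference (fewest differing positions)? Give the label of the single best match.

S3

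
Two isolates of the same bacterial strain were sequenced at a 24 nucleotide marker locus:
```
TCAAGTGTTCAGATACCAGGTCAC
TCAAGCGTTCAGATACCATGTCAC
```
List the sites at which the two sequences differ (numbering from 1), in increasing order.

6, 19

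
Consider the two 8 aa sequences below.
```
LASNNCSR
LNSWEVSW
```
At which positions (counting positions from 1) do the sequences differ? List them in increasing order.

2, 4, 5, 6, 8

Differences at position 2 (A→N), position 4 (N→W), position 5 (N→E), position 6 (C→V), position 8 (R→W).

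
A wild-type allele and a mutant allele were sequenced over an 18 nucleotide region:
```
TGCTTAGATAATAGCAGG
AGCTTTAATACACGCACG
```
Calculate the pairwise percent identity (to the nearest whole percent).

Mismatches at positions 1, 6, 7, 11, 12, 13, 17 (1-based): 7 of 18.
Identical positions: 11/18 = 61.11% → 61%.

61%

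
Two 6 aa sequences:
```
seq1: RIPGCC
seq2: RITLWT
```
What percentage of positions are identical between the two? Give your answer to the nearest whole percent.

33%

4 positions differ (3, 4, 5, 6), so 2 of 6 match: 2/6 = 33.33%.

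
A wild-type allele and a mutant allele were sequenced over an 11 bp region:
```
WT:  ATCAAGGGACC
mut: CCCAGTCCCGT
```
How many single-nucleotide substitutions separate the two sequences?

Comparing position by position, 9 bases differ: 1 (A/C), 2 (T/C), 5 (A/G), 6 (G/T), 7 (G/C), 8 (G/C), 9 (A/C), 10 (C/G), 11 (C/T).

9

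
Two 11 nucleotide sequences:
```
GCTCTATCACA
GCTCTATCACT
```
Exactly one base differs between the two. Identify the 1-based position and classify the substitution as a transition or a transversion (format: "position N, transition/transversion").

position 11, transversion

The sequences differ only at position 11: A→T (purine→pyrimidine), a transversion.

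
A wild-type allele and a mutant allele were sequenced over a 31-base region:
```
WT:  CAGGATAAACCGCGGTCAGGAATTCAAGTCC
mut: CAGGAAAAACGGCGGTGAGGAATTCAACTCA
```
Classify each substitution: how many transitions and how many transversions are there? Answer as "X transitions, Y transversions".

Mismatches (1-based):
base 6: T→A (pyrimidine→purine, transversion)
base 11: C→G (pyrimidine→purine, transversion)
base 17: C→G (pyrimidine→purine, transversion)
base 28: G→C (purine→pyrimidine, transversion)
base 31: C→A (pyrimidine→purine, transversion)

0 transitions, 5 transversions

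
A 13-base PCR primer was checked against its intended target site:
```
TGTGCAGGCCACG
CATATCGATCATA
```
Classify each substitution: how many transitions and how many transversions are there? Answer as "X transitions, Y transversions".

Transitions (purine↔purine or pyrimidine↔pyrimidine): 1 T→C, 2 G→A, 4 G→A, 5 C→T, 8 G→A, 9 C→T, 12 C→T, 13 G→A.
Transversions (purine↔pyrimidine): 6 A→C.

8 transitions, 1 transversion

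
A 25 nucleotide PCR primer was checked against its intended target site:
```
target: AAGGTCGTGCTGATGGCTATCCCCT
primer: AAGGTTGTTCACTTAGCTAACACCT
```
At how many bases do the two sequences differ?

Comparing position by position, 8 bases differ: 6 (C/T), 9 (G/T), 11 (T/A), 12 (G/C), 13 (A/T), 15 (G/A), 20 (T/A), 22 (C/A).

8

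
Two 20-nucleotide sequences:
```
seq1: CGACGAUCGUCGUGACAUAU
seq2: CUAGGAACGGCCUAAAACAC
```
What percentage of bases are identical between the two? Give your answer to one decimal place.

55.0%

9 positions differ (2, 4, 7, 10, 12, 14, 16, 18, 20), so 11 of 20 match: 11/20 = 55%.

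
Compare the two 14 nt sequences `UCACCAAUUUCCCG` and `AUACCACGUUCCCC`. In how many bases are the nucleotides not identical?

5

Mismatches (1-based): base 1: U→A; base 2: C→U; base 7: A→C; base 8: U→G; base 14: G→C.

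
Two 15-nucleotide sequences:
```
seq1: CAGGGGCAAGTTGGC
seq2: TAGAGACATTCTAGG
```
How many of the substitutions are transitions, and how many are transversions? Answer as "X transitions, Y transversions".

5 transitions, 3 transversions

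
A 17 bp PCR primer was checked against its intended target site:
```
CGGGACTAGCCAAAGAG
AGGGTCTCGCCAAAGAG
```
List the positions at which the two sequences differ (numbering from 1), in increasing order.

Scanning 1-based: 1: C/A; 5: A/T; 8: A/C.

1, 5, 8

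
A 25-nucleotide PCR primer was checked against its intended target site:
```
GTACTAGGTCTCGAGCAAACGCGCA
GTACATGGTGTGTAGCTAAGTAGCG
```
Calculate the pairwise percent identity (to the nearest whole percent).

60%

Mismatches at positions 5, 6, 10, 12, 13, 17, 20, 21, 22, 25 (1-based): 10 of 25.
Identical positions: 15/25 = 60% → 60%.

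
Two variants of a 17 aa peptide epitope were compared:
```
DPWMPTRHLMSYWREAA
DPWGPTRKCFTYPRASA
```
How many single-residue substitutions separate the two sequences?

The sequences differ at residues 4, 8, 9, 10, 11, 13, 15, 16 (1-based) — 8 in total.

8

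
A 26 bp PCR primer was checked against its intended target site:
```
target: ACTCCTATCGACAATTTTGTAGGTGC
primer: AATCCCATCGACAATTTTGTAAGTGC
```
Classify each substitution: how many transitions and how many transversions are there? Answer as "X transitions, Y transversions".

2 transitions, 1 transversion

Transitions (purine↔purine or pyrimidine↔pyrimidine): 6 T→C, 22 G→A.
Transversions (purine↔pyrimidine): 2 C→A.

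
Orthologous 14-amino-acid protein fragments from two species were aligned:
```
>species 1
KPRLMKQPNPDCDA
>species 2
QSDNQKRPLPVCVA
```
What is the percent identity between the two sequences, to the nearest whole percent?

9 positions differ (1, 2, 3, 4, 5, 7, 9, 11, 13), so 5 of 14 match: 5/14 = 35.71%.

36%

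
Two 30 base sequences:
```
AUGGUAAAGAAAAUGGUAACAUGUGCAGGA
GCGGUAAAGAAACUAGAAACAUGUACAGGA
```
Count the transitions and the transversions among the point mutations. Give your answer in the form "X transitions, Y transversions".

4 transitions, 2 transversions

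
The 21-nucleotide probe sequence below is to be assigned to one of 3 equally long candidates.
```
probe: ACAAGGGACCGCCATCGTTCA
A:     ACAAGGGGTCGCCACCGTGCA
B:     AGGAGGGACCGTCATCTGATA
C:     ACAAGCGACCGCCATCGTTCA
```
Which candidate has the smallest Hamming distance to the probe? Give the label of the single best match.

C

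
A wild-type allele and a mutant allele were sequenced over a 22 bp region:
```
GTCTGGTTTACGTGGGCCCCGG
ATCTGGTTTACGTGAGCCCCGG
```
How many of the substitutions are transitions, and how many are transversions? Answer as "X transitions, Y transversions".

Mismatches (1-based):
position 1: G→A (purine→purine, transition)
position 15: G→A (purine→purine, transition)

2 transitions, 0 transversions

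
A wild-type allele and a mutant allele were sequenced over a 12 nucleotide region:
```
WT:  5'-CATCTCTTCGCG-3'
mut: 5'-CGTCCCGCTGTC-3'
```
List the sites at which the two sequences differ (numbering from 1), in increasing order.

2, 5, 7, 8, 9, 11, 12

Scanning 1-based: 2: A/G; 5: T/C; 7: T/G; 8: T/C; 9: C/T; 11: C/T; 12: G/C.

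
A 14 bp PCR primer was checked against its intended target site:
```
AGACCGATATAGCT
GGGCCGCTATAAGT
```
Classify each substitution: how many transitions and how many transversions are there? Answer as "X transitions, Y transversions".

Transitions (purine↔purine or pyrimidine↔pyrimidine): 1 A→G, 3 A→G, 12 G→A.
Transversions (purine↔pyrimidine): 7 A→C, 13 C→G.

3 transitions, 2 transversions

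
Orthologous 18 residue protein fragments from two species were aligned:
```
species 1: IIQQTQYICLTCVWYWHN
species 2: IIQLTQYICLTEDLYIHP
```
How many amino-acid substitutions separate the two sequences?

6

Comparing position by position, 6 positions differ: 4 (Q/L), 12 (C/E), 13 (V/D), 14 (W/L), 16 (W/I), 18 (N/P).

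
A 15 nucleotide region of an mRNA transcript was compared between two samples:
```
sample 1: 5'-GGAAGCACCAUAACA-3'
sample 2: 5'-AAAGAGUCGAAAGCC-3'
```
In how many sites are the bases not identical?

The sequences differ at sites 1, 2, 4, 5, 6, 7, 9, 11, 13, 15 (1-based) — 10 in total.

10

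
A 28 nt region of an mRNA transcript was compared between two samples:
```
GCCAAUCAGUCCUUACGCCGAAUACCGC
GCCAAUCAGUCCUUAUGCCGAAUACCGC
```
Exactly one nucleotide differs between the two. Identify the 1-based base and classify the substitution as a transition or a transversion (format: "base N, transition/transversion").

base 16, transition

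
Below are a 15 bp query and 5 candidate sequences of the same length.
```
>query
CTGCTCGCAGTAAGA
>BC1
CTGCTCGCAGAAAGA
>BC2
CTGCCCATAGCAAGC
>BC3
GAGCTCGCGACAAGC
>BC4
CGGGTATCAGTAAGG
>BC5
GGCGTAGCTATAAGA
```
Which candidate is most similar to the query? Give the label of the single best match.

BC1

Hamming distances to query — BC1: 1; BC2: 5; BC3: 6; BC4: 5; BC5: 7.
Smallest is BC1 with 1 mismatch.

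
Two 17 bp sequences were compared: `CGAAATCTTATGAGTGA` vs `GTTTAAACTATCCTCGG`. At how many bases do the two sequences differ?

12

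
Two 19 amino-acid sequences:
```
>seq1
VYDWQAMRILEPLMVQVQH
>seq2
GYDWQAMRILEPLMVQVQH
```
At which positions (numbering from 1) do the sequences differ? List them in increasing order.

1

Differences at position 1 (V→G).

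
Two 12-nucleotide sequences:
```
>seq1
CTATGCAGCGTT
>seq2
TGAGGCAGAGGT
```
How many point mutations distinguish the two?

Mismatches (1-based): base 1: C→T; base 2: T→G; base 4: T→G; base 9: C→A; base 11: T→G.

5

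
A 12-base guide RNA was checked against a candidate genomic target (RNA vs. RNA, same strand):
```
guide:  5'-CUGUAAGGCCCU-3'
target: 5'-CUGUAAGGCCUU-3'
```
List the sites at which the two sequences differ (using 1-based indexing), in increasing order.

Scanning 1-based: 11: C/U.

11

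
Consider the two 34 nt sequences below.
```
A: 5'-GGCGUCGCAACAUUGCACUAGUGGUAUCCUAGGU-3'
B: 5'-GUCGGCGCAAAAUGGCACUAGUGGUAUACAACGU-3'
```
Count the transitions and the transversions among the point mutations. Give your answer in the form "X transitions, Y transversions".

Transitions (purine↔purine or pyrimidine↔pyrimidine): none.
Transversions (purine↔pyrimidine): 2 G→U, 5 U→G, 11 C→A, 14 U→G, 28 C→A, 30 U→A, 32 G→C.

0 transitions, 7 transversions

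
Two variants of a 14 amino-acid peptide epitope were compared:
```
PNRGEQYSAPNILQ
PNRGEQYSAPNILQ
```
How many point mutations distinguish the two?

0

The two sequences are identical at every position.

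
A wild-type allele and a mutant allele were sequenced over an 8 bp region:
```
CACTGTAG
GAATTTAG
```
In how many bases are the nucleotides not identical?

Comparing position by position, 3 bases differ: 1 (C/G), 3 (C/A), 5 (G/T).

3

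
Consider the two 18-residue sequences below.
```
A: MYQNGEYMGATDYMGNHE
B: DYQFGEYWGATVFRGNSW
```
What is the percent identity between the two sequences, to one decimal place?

55.6%

Mismatches at positions 1, 4, 8, 12, 13, 14, 17, 18 (1-based): 8 of 18.
Identical positions: 10/18 = 55.56% → 55.6%.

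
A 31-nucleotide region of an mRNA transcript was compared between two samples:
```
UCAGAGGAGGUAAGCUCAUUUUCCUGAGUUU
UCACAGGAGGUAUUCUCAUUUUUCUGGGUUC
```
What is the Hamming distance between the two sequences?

Comparing position by position, 6 bases differ: 4 (G/C), 13 (A/U), 14 (G/U), 23 (C/U), 27 (A/G), 31 (U/C).

6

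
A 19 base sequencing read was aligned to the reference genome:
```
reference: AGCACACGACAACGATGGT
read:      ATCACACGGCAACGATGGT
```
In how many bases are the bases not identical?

2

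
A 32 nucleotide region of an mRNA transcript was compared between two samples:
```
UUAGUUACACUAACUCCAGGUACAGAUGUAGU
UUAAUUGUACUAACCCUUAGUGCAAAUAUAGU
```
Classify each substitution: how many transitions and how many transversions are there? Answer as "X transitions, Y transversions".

9 transitions, 1 transversion

Mismatches (1-based):
site 4: G→A (purine→purine, transition)
site 7: A→G (purine→purine, transition)
site 8: C→U (pyrimidine→pyrimidine, transition)
site 15: U→C (pyrimidine→pyrimidine, transition)
site 17: C→U (pyrimidine→pyrimidine, transition)
site 18: A→U (purine→pyrimidine, transversion)
site 19: G→A (purine→purine, transition)
site 22: A→G (purine→purine, transition)
site 25: G→A (purine→purine, transition)
site 28: G→A (purine→purine, transition)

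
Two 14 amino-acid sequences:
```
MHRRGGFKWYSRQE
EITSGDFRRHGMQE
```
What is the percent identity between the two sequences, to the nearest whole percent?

29%

10 positions differ (1, 2, 3, 4, 6, 8, 9, 10, 11, 12), so 4 of 14 match: 4/14 = 28.57%.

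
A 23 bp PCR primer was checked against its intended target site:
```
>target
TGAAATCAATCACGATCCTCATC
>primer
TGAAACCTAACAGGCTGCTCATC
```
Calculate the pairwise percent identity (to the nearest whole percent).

Mismatches at positions 6, 8, 10, 13, 15, 17 (1-based): 6 of 23.
Identical positions: 17/23 = 73.91% → 74%.

74%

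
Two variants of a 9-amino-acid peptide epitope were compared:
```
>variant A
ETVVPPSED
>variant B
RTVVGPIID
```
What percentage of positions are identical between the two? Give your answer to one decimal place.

55.6%

4 positions differ (1, 5, 7, 8), so 5 of 9 match: 5/9 = 55.56%.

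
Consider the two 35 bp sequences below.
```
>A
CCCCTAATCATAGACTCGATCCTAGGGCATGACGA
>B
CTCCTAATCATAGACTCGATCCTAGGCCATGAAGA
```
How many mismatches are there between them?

The sequences differ at sites 2, 27, 33 (1-based) — 3 in total.

3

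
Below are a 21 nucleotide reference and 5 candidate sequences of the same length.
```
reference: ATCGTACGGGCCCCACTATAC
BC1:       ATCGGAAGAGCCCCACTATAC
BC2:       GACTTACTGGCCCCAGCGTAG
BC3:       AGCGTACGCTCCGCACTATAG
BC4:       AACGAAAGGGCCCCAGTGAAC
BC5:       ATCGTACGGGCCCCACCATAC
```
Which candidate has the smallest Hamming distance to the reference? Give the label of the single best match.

BC1 differs at 3 sites; BC2 differs at 8 sites; BC3 differs at 5 sites; BC4 differs at 6 sites; BC5 differs at 1 site. The closest is BC5.

BC5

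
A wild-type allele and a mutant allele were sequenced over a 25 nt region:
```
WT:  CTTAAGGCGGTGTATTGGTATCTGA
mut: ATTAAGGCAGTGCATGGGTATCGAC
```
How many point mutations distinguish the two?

7

Mismatches (1-based): site 1: C→A; site 9: G→A; site 13: T→C; site 16: T→G; site 23: T→G; site 24: G→A; site 25: A→C.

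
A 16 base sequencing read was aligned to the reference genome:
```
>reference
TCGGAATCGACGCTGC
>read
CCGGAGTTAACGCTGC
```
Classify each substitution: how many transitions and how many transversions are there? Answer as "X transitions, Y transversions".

4 transitions, 0 transversions

Mismatches (1-based):
position 1: T→C (pyrimidine→pyrimidine, transition)
position 6: A→G (purine→purine, transition)
position 8: C→T (pyrimidine→pyrimidine, transition)
position 9: G→A (purine→purine, transition)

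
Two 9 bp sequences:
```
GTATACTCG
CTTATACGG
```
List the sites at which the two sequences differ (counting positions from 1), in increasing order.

Differences at site 1 (G→C), site 3 (A→T), site 4 (T→A), site 5 (A→T), site 6 (C→A), site 7 (T→C), site 8 (C→G).

1, 3, 4, 5, 6, 7, 8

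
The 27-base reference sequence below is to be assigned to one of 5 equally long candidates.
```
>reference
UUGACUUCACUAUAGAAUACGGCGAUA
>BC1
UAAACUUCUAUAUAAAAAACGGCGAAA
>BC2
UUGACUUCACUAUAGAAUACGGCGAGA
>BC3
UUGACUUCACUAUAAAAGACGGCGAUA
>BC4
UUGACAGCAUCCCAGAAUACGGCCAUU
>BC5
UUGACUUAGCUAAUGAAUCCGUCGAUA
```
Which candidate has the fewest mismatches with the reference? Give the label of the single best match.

BC2

BC1 differs at 7 positions; BC2 differs at 1 position; BC3 differs at 2 positions; BC4 differs at 8 positions; BC5 differs at 6 positions. The closest is BC2.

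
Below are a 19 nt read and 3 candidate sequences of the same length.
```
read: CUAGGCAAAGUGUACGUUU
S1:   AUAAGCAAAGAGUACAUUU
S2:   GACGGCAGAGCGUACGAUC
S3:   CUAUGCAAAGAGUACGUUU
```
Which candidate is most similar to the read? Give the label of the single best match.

S1 differs at 4 bases; S2 differs at 7 bases; S3 differs at 2 bases. The closest is S3.

S3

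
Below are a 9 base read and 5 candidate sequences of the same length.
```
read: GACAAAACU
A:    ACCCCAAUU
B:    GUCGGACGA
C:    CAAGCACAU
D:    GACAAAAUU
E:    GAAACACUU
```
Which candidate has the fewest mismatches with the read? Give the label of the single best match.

D

A differs at 5 bases; B differs at 6 bases; C differs at 6 bases; D differs at 1 base; E differs at 4 bases. The closest is D.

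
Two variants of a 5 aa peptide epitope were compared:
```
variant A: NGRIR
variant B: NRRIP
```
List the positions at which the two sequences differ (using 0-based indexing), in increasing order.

Differences at position 1 (G→R), position 4 (R→P).

1, 4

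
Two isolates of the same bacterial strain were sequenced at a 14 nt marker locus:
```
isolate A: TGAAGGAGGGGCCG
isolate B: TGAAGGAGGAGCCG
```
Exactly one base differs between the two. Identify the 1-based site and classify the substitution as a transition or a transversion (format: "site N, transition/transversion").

site 10, transition

Site 10 changes G→A. G is a purine and A is a purine, so this is a transition.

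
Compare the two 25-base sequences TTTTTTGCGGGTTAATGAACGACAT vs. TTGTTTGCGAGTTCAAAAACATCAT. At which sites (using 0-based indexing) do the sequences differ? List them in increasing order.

Differences at site 2 (T→G), site 9 (G→A), site 13 (A→C), site 15 (T→A), site 16 (G→A), site 20 (G→A), site 21 (A→T).

2, 9, 13, 15, 16, 20, 21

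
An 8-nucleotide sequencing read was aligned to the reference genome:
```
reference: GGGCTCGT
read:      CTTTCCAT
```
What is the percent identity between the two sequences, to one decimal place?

Mismatches at positions 1, 2, 3, 4, 5, 7 (1-based): 6 of 8.
Identical positions: 2/8 = 25% → 25.0%.

25.0%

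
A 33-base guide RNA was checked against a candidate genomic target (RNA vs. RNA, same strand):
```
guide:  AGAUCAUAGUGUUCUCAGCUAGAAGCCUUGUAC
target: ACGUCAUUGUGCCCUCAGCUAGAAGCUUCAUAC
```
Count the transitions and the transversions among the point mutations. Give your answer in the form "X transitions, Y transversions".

Transitions (purine↔purine or pyrimidine↔pyrimidine): 3 A→G, 12 U→C, 13 U→C, 27 C→U, 29 U→C, 30 G→A.
Transversions (purine↔pyrimidine): 2 G→C, 8 A→U.

6 transitions, 2 transversions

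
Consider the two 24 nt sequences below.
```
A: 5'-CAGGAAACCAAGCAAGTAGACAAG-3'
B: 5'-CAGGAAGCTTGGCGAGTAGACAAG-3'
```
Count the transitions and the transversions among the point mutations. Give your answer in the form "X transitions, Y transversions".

4 transitions, 1 transversion

Mismatches (1-based):
position 7: A→G (purine→purine, transition)
position 9: C→T (pyrimidine→pyrimidine, transition)
position 10: A→T (purine→pyrimidine, transversion)
position 11: A→G (purine→purine, transition)
position 14: A→G (purine→purine, transition)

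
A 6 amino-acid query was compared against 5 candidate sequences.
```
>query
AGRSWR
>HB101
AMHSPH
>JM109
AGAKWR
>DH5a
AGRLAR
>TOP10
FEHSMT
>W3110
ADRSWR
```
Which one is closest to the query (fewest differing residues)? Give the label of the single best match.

W3110

HB101 differs at 4 residues; JM109 differs at 2 residues; DH5a differs at 2 residues; TOP10 differs at 5 residues; W3110 differs at 1 residue. The closest is W3110.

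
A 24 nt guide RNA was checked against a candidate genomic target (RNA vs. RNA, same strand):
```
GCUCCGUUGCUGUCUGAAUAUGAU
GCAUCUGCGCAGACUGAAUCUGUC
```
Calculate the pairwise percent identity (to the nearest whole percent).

Mismatches at positions 3, 4, 6, 7, 8, 11, 13, 20, 23, 24 (1-based): 10 of 24.
Identical positions: 14/24 = 58.33% → 58%.

58%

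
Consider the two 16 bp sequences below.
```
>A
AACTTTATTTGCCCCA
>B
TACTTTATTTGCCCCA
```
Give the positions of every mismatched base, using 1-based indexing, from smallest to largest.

Scanning 1-based: 1: A/T.

1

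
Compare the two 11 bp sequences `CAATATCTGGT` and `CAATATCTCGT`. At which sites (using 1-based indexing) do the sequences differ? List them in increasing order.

9

Scanning 1-based: 9: G/C.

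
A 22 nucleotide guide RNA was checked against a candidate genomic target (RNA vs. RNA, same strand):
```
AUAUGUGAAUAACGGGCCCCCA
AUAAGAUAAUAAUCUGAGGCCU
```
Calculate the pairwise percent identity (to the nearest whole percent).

10 positions differ (4, 6, 7, 13, 14, 15, 17, 18, 19, 22), so 12 of 22 match: 12/22 = 54.55%.

55%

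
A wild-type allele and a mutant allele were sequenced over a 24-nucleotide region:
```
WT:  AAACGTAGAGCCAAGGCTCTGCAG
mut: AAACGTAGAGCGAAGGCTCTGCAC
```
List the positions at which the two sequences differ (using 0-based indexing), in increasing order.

11, 23

Scanning 0-based: 11: C/G; 23: G/C.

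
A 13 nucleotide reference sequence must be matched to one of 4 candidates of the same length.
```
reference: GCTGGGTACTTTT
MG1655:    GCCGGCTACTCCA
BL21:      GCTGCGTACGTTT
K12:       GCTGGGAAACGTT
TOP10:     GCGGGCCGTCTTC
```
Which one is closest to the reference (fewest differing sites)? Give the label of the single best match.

BL21

Hamming distances to reference — MG1655: 5; BL21: 2; K12: 4; TOP10: 7.
Smallest is BL21 with 2 mismatches.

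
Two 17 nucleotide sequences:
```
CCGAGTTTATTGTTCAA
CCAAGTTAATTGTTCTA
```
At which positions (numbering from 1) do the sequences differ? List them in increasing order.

3, 8, 16

Scanning 1-based: 3: G/A; 8: T/A; 16: A/T.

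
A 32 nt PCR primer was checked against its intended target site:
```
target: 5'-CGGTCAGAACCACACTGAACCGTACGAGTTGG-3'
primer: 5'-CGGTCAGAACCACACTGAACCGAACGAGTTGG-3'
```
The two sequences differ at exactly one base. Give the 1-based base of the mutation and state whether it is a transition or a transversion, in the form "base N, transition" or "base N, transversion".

Base 23 changes T→A. T is a pyrimidine and A is a purine, so this is a transversion.

base 23, transversion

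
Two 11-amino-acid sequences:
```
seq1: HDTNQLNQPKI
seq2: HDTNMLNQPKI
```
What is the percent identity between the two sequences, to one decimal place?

90.9%

1 position differs (5), so 10 of 11 match: 10/11 = 90.91%.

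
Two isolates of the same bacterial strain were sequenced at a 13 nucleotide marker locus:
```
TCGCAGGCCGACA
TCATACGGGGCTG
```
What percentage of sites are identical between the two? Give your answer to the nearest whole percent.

38%

8 positions differ (3, 4, 6, 8, 9, 11, 12, 13), so 5 of 13 match: 5/13 = 38.46%.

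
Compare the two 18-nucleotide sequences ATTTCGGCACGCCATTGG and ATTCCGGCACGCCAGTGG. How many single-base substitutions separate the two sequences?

Comparing position by position, 2 positions differ: 4 (T/C), 15 (T/G).

2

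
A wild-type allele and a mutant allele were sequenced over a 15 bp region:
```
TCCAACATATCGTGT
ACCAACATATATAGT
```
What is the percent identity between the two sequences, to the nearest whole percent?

4 positions differ (1, 11, 12, 13), so 11 of 15 match: 11/15 = 73.33%.

73%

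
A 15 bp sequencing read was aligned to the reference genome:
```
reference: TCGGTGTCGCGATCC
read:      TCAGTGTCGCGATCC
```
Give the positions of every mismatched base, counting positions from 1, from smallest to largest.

Differences at position 3 (G→A).

3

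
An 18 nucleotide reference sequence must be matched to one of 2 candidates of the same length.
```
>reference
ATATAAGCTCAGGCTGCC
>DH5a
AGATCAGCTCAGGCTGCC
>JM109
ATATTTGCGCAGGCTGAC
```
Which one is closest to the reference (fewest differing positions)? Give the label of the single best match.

Hamming distances to reference — DH5a: 2; JM109: 4.
Smallest is DH5a with 2 mismatches.

DH5a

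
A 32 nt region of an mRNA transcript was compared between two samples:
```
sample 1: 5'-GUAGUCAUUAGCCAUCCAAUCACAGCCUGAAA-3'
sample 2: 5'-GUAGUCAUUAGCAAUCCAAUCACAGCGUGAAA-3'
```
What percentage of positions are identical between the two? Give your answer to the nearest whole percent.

2 positions differ (13, 27), so 30 of 32 match: 30/32 = 93.75%.

94%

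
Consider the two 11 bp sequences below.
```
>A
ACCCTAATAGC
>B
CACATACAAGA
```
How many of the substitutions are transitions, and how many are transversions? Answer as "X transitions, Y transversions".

Transitions (purine↔purine or pyrimidine↔pyrimidine): none.
Transversions (purine↔pyrimidine): 1 A→C, 2 C→A, 4 C→A, 7 A→C, 8 T→A, 11 C→A.

0 transitions, 6 transversions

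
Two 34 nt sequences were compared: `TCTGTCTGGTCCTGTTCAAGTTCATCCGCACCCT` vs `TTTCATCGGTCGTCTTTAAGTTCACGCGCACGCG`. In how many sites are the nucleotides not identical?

12

Comparing position by position, 12 sites differ: 2 (C/T), 4 (G/C), 5 (T/A), 6 (C/T), 7 (T/C), 12 (C/G), 14 (G/C), 17 (C/T), 25 (T/C), 26 (C/G), 32 (C/G), 34 (T/G).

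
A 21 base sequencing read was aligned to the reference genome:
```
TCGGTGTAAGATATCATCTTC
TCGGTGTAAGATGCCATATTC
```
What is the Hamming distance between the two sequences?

3

The sequences differ at bases 13, 14, 18 (1-based) — 3 in total.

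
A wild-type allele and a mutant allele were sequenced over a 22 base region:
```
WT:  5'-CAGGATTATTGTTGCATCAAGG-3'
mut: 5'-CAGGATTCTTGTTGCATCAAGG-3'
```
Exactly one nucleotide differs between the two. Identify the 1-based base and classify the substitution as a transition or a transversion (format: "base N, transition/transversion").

Base 8 changes A→C. A is a purine and C is a pyrimidine, so this is a transversion.

base 8, transversion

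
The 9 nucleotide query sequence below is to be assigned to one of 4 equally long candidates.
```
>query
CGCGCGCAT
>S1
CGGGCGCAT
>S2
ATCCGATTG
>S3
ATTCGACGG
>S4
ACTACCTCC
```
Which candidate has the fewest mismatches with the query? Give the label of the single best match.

S1

Hamming distances to query — S1: 1; S2: 8; S3: 8; S4: 8.
Smallest is S1 with 1 mismatch.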